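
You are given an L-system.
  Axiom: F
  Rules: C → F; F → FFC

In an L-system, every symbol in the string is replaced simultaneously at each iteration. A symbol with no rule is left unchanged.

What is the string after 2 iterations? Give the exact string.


Step 0: F
Step 1: FFC
Step 2: FFCFFCF

Answer: FFCFFCF


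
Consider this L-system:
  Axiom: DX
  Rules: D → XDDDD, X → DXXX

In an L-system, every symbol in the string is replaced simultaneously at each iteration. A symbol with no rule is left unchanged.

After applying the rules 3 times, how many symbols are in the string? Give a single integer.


Answer: 188

Derivation:
Step 0: length = 2
Step 1: length = 9
Step 2: length = 41
Step 3: length = 188


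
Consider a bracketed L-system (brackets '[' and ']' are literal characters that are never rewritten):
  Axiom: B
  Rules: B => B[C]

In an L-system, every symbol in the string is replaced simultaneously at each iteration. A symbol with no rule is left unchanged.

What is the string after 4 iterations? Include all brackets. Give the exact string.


Answer: B[C][C][C][C]

Derivation:
Step 0: B
Step 1: B[C]
Step 2: B[C][C]
Step 3: B[C][C][C]
Step 4: B[C][C][C][C]


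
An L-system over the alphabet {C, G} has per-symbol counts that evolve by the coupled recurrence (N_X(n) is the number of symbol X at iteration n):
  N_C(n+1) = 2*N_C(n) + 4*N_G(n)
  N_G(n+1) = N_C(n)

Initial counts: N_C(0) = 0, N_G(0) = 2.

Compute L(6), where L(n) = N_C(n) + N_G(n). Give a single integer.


Step 0: N_C=0, N_G=2, L=2
Step 1: N_C=8, N_G=0, L=8
Step 2: N_C=16, N_G=8, L=24
Step 3: N_C=64, N_G=16, L=80
Step 4: N_C=192, N_G=64, L=256
Step 5: N_C=640, N_G=192, L=832
Step 6: N_C=2048, N_G=640, L=2688

Answer: 2688


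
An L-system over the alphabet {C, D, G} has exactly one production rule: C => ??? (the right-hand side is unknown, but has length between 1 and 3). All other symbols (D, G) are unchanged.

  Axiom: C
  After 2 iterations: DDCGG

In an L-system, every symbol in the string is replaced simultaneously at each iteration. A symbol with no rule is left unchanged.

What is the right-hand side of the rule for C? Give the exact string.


Trying C => DCG:
  Step 0: C
  Step 1: DCG
  Step 2: DDCGG
Matches the given result.

Answer: DCG


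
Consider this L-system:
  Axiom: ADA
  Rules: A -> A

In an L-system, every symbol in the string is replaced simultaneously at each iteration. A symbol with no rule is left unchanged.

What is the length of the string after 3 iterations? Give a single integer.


Answer: 3

Derivation:
Step 0: length = 3
Step 1: length = 3
Step 2: length = 3
Step 3: length = 3


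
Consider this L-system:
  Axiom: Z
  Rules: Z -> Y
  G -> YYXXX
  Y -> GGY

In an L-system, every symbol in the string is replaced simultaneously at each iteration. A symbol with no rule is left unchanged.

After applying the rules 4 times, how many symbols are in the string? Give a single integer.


Answer: 31

Derivation:
Step 0: length = 1
Step 1: length = 1
Step 2: length = 3
Step 3: length = 13
Step 4: length = 31


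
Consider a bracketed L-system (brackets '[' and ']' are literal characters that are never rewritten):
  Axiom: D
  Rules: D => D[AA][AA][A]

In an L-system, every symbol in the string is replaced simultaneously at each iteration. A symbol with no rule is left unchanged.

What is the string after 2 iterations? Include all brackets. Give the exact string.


Answer: D[AA][AA][A][AA][AA][A]

Derivation:
Step 0: D
Step 1: D[AA][AA][A]
Step 2: D[AA][AA][A][AA][AA][A]


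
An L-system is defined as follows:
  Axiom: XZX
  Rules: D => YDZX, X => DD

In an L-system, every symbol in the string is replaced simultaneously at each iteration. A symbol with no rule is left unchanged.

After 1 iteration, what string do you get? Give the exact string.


Answer: DDZDD

Derivation:
Step 0: XZX
Step 1: DDZDD


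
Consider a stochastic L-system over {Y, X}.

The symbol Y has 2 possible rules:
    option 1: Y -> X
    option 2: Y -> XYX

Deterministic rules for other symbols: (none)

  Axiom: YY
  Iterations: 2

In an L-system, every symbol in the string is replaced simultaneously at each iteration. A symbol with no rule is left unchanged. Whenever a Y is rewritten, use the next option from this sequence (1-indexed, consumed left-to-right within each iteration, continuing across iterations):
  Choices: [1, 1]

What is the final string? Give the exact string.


Answer: XX

Derivation:
Step 0: YY
Step 1: XX  (used choices [1, 1])
Step 2: XX  (used choices [])


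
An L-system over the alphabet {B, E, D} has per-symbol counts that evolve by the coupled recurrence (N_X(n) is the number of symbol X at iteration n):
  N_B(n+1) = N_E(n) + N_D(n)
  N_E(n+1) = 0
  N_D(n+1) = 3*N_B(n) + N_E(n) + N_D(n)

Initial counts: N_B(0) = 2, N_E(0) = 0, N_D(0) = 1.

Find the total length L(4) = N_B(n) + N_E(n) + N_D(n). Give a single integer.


Step 0: N_B=2, N_E=0, N_D=1, L=3
Step 1: N_B=1, N_E=0, N_D=7, L=8
Step 2: N_B=7, N_E=0, N_D=10, L=17
Step 3: N_B=10, N_E=0, N_D=31, L=41
Step 4: N_B=31, N_E=0, N_D=61, L=92

Answer: 92


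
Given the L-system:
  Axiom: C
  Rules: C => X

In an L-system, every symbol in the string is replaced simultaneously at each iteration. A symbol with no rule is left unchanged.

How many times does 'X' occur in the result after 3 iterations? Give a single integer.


Answer: 1

Derivation:
Step 0: C  (0 'X')
Step 1: X  (1 'X')
Step 2: X  (1 'X')
Step 3: X  (1 'X')


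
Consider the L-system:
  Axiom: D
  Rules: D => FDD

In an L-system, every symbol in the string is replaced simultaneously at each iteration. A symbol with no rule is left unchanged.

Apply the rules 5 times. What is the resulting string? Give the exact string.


Step 0: D
Step 1: FDD
Step 2: FFDDFDD
Step 3: FFFDDFDDFFDDFDD
Step 4: FFFFDDFDDFFDDFDDFFFDDFDDFFDDFDD
Step 5: FFFFFDDFDDFFDDFDDFFFDDFDDFFDDFDDFFFFDDFDDFFDDFDDFFFDDFDDFFDDFDD

Answer: FFFFFDDFDDFFDDFDDFFFDDFDDFFDDFDDFFFFDDFDDFFDDFDDFFFDDFDDFFDDFDD


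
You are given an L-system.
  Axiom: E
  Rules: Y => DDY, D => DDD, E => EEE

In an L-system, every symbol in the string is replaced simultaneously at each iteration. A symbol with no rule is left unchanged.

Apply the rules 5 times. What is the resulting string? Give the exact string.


Answer: EEEEEEEEEEEEEEEEEEEEEEEEEEEEEEEEEEEEEEEEEEEEEEEEEEEEEEEEEEEEEEEEEEEEEEEEEEEEEEEEEEEEEEEEEEEEEEEEEEEEEEEEEEEEEEEEEEEEEEEEEEEEEEEEEEEEEEEEEEEEEEEEEEEEEEEEEEEEEEEEEEEEEEEEEEEEEEEEEEEEEEEEEEEEEEEEEEEEEEEEEEEEEEEEEEEEEEEEEEEEEEEEEEEEEEEEEEEEEEEEEEE

Derivation:
Step 0: E
Step 1: EEE
Step 2: EEEEEEEEE
Step 3: EEEEEEEEEEEEEEEEEEEEEEEEEEE
Step 4: EEEEEEEEEEEEEEEEEEEEEEEEEEEEEEEEEEEEEEEEEEEEEEEEEEEEEEEEEEEEEEEEEEEEEEEEEEEEEEEEE
Step 5: EEEEEEEEEEEEEEEEEEEEEEEEEEEEEEEEEEEEEEEEEEEEEEEEEEEEEEEEEEEEEEEEEEEEEEEEEEEEEEEEEEEEEEEEEEEEEEEEEEEEEEEEEEEEEEEEEEEEEEEEEEEEEEEEEEEEEEEEEEEEEEEEEEEEEEEEEEEEEEEEEEEEEEEEEEEEEEEEEEEEEEEEEEEEEEEEEEEEEEEEEEEEEEEEEEEEEEEEEEEEEEEEEEEEEEEEEEEEEEEEEEE


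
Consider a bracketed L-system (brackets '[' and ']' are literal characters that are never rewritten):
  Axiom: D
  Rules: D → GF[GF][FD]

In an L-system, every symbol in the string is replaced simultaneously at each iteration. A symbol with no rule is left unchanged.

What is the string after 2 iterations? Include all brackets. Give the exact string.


Answer: GF[GF][FGF[GF][FD]]

Derivation:
Step 0: D
Step 1: GF[GF][FD]
Step 2: GF[GF][FGF[GF][FD]]


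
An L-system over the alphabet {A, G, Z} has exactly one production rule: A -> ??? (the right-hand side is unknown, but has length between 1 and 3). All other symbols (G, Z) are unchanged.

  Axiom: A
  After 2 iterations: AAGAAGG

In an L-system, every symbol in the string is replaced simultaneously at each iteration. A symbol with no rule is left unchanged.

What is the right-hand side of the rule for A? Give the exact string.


Trying A -> AAG:
  Step 0: A
  Step 1: AAG
  Step 2: AAGAAGG
Matches the given result.

Answer: AAG


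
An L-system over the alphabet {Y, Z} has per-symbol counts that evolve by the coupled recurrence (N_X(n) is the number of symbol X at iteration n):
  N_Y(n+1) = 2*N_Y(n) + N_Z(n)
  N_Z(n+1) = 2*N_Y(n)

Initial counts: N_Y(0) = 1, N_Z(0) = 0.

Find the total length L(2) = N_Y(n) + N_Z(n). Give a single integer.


Answer: 10

Derivation:
Step 0: N_Y=1, N_Z=0, L=1
Step 1: N_Y=2, N_Z=2, L=4
Step 2: N_Y=6, N_Z=4, L=10


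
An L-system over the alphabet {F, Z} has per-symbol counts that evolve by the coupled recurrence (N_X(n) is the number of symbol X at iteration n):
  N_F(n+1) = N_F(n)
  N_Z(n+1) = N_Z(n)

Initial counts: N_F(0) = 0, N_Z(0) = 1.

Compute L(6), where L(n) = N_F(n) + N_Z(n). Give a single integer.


Answer: 1

Derivation:
Step 0: N_F=0, N_Z=1, L=1
Step 1: N_F=0, N_Z=1, L=1
Step 2: N_F=0, N_Z=1, L=1
Step 3: N_F=0, N_Z=1, L=1
Step 4: N_F=0, N_Z=1, L=1
Step 5: N_F=0, N_Z=1, L=1
Step 6: N_F=0, N_Z=1, L=1


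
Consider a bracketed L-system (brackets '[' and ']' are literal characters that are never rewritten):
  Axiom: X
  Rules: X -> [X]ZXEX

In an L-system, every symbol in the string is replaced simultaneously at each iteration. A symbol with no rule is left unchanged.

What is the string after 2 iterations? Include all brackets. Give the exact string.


Answer: [[X]ZXEX]Z[X]ZXEXE[X]ZXEX

Derivation:
Step 0: X
Step 1: [X]ZXEX
Step 2: [[X]ZXEX]Z[X]ZXEXE[X]ZXEX


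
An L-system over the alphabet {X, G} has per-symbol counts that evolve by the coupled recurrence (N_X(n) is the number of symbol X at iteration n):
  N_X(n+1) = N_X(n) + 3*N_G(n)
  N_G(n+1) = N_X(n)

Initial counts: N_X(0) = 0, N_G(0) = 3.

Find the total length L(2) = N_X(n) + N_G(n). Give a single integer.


Step 0: N_X=0, N_G=3, L=3
Step 1: N_X=9, N_G=0, L=9
Step 2: N_X=9, N_G=9, L=18

Answer: 18


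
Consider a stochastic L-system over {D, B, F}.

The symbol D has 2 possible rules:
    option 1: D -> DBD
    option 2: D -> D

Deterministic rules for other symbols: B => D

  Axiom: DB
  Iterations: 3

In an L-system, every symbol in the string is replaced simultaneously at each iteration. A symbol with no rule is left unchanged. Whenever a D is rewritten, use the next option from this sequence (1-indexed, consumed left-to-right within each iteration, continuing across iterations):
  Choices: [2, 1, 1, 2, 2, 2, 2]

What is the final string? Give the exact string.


Step 0: DB
Step 1: DD  (used choices [2])
Step 2: DBDDBD  (used choices [1, 1])
Step 3: DDDDDD  (used choices [2, 2, 2, 2])

Answer: DDDDDD


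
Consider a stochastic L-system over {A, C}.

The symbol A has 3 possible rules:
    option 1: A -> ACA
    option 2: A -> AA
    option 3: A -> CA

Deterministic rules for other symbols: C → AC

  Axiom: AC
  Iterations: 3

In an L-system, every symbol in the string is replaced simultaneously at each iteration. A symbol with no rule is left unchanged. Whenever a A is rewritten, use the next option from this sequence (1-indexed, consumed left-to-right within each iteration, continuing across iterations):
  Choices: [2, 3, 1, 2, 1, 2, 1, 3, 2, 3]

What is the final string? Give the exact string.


Step 0: AC
Step 1: AAAC  (used choices [2])
Step 2: CAACAAAAC  (used choices [3, 1, 2])
Step 3: ACACAAAACACACAAACAAC  (used choices [1, 2, 1, 3, 2, 3])

Answer: ACACAAAACACACAAACAAC


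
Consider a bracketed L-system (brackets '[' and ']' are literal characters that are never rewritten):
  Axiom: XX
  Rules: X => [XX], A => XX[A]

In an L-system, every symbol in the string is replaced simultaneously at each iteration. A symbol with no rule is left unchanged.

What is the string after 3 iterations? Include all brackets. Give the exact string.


Answer: [[[XX][XX]][[XX][XX]]][[[XX][XX]][[XX][XX]]]

Derivation:
Step 0: XX
Step 1: [XX][XX]
Step 2: [[XX][XX]][[XX][XX]]
Step 3: [[[XX][XX]][[XX][XX]]][[[XX][XX]][[XX][XX]]]


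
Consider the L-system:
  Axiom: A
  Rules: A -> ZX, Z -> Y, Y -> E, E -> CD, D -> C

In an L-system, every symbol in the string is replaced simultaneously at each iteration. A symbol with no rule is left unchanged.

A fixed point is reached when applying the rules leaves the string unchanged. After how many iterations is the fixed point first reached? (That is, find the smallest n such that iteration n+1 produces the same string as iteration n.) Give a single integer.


Step 0: A
Step 1: ZX
Step 2: YX
Step 3: EX
Step 4: CDX
Step 5: CCX
Step 6: CCX  (unchanged — fixed point at step 5)

Answer: 5


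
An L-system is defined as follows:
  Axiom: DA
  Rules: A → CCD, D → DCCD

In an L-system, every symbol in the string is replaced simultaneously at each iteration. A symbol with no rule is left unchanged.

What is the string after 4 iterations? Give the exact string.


Step 0: DA
Step 1: DCCDCCD
Step 2: DCCDCCDCCDCCDCCD
Step 3: DCCDCCDCCDCCDCCDCCDCCDCCDCCDCCDCCD
Step 4: DCCDCCDCCDCCDCCDCCDCCDCCDCCDCCDCCDCCDCCDCCDCCDCCDCCDCCDCCDCCDCCDCCDCCD

Answer: DCCDCCDCCDCCDCCDCCDCCDCCDCCDCCDCCDCCDCCDCCDCCDCCDCCDCCDCCDCCDCCDCCDCCD


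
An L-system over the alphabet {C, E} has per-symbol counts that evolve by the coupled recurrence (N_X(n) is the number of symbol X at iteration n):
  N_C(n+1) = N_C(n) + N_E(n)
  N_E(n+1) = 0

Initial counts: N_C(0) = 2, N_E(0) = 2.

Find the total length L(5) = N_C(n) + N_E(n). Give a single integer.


Answer: 4

Derivation:
Step 0: N_C=2, N_E=2, L=4
Step 1: N_C=4, N_E=0, L=4
Step 2: N_C=4, N_E=0, L=4
Step 3: N_C=4, N_E=0, L=4
Step 4: N_C=4, N_E=0, L=4
Step 5: N_C=4, N_E=0, L=4


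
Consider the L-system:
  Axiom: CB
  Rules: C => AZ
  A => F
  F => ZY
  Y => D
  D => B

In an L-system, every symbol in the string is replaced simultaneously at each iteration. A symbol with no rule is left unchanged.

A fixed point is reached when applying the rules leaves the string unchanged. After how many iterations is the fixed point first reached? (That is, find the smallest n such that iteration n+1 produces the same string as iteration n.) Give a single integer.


Step 0: CB
Step 1: AZB
Step 2: FZB
Step 3: ZYZB
Step 4: ZDZB
Step 5: ZBZB
Step 6: ZBZB  (unchanged — fixed point at step 5)

Answer: 5


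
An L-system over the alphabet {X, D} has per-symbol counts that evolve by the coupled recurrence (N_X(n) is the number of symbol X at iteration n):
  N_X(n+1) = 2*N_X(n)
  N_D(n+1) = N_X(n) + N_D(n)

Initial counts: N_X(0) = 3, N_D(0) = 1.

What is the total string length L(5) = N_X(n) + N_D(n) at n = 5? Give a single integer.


Answer: 190

Derivation:
Step 0: N_X=3, N_D=1, L=4
Step 1: N_X=6, N_D=4, L=10
Step 2: N_X=12, N_D=10, L=22
Step 3: N_X=24, N_D=22, L=46
Step 4: N_X=48, N_D=46, L=94
Step 5: N_X=96, N_D=94, L=190


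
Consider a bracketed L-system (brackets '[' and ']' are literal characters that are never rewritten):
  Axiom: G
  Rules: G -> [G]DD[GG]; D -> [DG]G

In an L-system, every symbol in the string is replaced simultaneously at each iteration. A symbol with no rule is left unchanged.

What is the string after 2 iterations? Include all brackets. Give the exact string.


Step 0: G
Step 1: [G]DD[GG]
Step 2: [[G]DD[GG]][DG]G[DG]G[[G]DD[GG][G]DD[GG]]

Answer: [[G]DD[GG]][DG]G[DG]G[[G]DD[GG][G]DD[GG]]


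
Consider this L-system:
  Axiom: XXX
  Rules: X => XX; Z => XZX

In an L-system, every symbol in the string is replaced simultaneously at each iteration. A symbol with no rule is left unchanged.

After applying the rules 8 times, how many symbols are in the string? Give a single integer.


Answer: 768

Derivation:
Step 0: length = 3
Step 1: length = 6
Step 2: length = 12
Step 3: length = 24
Step 4: length = 48
Step 5: length = 96
Step 6: length = 192
Step 7: length = 384
Step 8: length = 768


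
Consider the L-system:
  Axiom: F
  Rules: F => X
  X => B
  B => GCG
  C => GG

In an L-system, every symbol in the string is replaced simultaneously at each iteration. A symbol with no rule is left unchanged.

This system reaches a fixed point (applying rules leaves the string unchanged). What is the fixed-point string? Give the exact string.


Step 0: F
Step 1: X
Step 2: B
Step 3: GCG
Step 4: GGGG
Step 5: GGGG  (unchanged — fixed point at step 4)

Answer: GGGG


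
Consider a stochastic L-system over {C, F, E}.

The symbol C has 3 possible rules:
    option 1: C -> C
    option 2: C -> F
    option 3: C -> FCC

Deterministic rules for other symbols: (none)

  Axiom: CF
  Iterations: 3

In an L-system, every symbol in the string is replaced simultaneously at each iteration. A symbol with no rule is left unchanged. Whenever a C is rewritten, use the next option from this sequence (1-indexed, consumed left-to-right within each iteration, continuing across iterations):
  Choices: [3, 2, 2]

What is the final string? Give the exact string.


Step 0: CF
Step 1: FCCF  (used choices [3])
Step 2: FFFF  (used choices [2, 2])
Step 3: FFFF  (used choices [])

Answer: FFFF


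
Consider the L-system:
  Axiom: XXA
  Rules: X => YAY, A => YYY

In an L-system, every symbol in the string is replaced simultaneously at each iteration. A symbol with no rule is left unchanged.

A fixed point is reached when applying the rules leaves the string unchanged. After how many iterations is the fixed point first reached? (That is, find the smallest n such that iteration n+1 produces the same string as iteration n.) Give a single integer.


Answer: 2

Derivation:
Step 0: XXA
Step 1: YAYYAYYYY
Step 2: YYYYYYYYYYYYY
Step 3: YYYYYYYYYYYYY  (unchanged — fixed point at step 2)


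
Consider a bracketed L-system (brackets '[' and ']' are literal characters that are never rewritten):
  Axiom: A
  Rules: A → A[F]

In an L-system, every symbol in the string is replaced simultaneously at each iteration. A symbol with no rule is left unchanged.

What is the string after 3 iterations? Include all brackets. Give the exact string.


Step 0: A
Step 1: A[F]
Step 2: A[F][F]
Step 3: A[F][F][F]

Answer: A[F][F][F]


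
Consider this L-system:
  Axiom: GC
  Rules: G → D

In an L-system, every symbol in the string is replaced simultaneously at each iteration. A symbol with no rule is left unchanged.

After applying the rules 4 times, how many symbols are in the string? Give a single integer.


Step 0: length = 2
Step 1: length = 2
Step 2: length = 2
Step 3: length = 2
Step 4: length = 2

Answer: 2


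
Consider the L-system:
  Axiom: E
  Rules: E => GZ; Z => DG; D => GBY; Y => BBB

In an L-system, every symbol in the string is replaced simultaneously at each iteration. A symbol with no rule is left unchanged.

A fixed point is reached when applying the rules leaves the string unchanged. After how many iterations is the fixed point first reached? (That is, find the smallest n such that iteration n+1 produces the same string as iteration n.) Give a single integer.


Answer: 4

Derivation:
Step 0: E
Step 1: GZ
Step 2: GDG
Step 3: GGBYG
Step 4: GGBBBBG
Step 5: GGBBBBG  (unchanged — fixed point at step 4)


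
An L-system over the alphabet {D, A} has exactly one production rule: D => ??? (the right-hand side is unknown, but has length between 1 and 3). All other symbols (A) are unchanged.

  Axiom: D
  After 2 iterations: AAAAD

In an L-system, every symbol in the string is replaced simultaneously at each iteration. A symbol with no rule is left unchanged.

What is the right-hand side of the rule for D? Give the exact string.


Answer: AAD

Derivation:
Trying D => AAD:
  Step 0: D
  Step 1: AAD
  Step 2: AAAAD
Matches the given result.


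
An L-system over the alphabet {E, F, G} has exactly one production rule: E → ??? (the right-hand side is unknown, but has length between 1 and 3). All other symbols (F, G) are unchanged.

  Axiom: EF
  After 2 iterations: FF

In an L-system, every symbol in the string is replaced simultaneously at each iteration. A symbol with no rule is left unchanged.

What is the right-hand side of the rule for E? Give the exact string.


Answer: F

Derivation:
Trying E → F:
  Step 0: EF
  Step 1: FF
  Step 2: FF
Matches the given result.


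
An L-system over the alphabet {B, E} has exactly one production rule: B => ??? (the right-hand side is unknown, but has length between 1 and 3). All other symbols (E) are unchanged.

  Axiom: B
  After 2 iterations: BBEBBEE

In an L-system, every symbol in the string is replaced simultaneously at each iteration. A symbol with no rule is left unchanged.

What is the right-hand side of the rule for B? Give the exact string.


Trying B => BBE:
  Step 0: B
  Step 1: BBE
  Step 2: BBEBBEE
Matches the given result.

Answer: BBE


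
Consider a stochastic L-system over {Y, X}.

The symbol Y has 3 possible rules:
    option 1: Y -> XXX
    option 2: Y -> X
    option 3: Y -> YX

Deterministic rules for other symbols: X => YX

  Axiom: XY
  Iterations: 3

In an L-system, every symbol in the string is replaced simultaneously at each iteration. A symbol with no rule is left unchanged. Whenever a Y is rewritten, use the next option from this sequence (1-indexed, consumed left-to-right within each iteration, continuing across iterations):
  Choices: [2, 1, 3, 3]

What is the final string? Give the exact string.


Answer: YXYXYXYXYXYXYX

Derivation:
Step 0: XY
Step 1: YXX  (used choices [2])
Step 2: XXXYXYX  (used choices [1])
Step 3: YXYXYXYXYXYXYX  (used choices [3, 3])


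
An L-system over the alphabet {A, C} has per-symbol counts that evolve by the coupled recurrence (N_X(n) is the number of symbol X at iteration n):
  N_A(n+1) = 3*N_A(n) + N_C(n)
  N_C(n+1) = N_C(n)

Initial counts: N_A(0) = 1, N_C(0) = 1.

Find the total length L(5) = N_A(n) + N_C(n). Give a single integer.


Answer: 365

Derivation:
Step 0: N_A=1, N_C=1, L=2
Step 1: N_A=4, N_C=1, L=5
Step 2: N_A=13, N_C=1, L=14
Step 3: N_A=40, N_C=1, L=41
Step 4: N_A=121, N_C=1, L=122
Step 5: N_A=364, N_C=1, L=365


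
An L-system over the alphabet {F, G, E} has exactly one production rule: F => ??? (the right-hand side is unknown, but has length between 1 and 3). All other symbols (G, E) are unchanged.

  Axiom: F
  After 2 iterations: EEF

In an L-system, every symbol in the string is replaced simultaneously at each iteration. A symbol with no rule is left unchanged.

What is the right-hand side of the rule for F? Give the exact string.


Answer: EF

Derivation:
Trying F => EF:
  Step 0: F
  Step 1: EF
  Step 2: EEF
Matches the given result.


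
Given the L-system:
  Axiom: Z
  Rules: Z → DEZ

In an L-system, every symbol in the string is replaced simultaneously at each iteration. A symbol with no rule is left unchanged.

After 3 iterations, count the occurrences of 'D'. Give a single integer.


Step 0: Z  (0 'D')
Step 1: DEZ  (1 'D')
Step 2: DEDEZ  (2 'D')
Step 3: DEDEDEZ  (3 'D')

Answer: 3


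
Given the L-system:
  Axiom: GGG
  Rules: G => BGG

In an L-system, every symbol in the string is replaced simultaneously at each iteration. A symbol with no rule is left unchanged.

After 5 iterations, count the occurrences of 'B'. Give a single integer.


Step 0: GGG  (0 'B')
Step 1: BGGBGGBGG  (3 'B')
Step 2: BBGGBGGBBGGBGGBBGGBGG  (9 'B')
Step 3: BBBGGBGGBBGGBGGBBBGGBGGBBGGBGGBBBGGBGGBBGGBGG  (21 'B')
Step 4: BBBBGGBGGBBGGBGGBBBGGBGGBBGGBGGBBBBGGBGGBBGGBGGBBBGGBGGBBGGBGGBBBBGGBGGBBGGBGGBBBGGBGGBBGGBGG  (45 'B')
Step 5: BBBBBGGBGGBBGGBGGBBBGGBGGBBGGBGGBBBBGGBGGBBGGBGGBBBGGBGGBBGGBGGBBBBBGGBGGBBGGBGGBBBGGBGGBBGGBGGBBBBGGBGGBBGGBGGBBBGGBGGBBGGBGGBBBBBGGBGGBBGGBGGBBBGGBGGBBGGBGGBBBBGGBGGBBGGBGGBBBGGBGGBBGGBGG  (93 'B')

Answer: 93


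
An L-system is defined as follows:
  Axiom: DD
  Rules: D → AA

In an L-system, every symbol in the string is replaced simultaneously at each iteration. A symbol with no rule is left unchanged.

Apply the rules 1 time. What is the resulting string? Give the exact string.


Answer: AAAA

Derivation:
Step 0: DD
Step 1: AAAA


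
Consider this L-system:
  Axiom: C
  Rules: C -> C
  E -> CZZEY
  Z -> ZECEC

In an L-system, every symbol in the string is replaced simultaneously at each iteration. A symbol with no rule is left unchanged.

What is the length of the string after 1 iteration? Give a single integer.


Step 0: length = 1
Step 1: length = 1

Answer: 1


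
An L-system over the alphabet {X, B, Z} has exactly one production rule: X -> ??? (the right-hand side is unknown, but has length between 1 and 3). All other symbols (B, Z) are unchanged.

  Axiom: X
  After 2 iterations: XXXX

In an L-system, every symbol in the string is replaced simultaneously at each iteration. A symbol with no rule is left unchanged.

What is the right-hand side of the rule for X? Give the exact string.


Trying X -> XX:
  Step 0: X
  Step 1: XX
  Step 2: XXXX
Matches the given result.

Answer: XX


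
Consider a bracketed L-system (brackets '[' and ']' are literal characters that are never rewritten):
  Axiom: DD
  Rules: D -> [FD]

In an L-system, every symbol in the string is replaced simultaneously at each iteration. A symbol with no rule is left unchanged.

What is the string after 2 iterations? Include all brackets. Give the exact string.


Answer: [F[FD]][F[FD]]

Derivation:
Step 0: DD
Step 1: [FD][FD]
Step 2: [F[FD]][F[FD]]


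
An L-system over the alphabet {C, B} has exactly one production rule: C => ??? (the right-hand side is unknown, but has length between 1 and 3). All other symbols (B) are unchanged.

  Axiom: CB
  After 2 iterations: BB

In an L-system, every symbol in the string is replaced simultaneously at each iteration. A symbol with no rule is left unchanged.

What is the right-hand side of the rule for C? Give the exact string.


Trying C => B:
  Step 0: CB
  Step 1: BB
  Step 2: BB
Matches the given result.

Answer: B


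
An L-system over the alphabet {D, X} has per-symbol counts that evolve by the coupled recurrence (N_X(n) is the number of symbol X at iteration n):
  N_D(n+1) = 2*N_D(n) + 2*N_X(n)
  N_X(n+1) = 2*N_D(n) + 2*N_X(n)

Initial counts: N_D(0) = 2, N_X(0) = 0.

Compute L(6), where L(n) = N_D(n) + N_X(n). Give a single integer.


Answer: 8192

Derivation:
Step 0: N_D=2, N_X=0, L=2
Step 1: N_D=4, N_X=4, L=8
Step 2: N_D=16, N_X=16, L=32
Step 3: N_D=64, N_X=64, L=128
Step 4: N_D=256, N_X=256, L=512
Step 5: N_D=1024, N_X=1024, L=2048
Step 6: N_D=4096, N_X=4096, L=8192


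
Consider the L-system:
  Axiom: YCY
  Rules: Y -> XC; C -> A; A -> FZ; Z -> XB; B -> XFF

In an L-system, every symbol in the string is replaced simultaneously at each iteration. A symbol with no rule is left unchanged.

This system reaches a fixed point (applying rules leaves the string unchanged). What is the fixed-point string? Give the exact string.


Answer: XFXXFFFXXFFXFXXFF

Derivation:
Step 0: YCY
Step 1: XCAXC
Step 2: XAFZXA
Step 3: XFZFXBXFZ
Step 4: XFXBFXXFFXFXB
Step 5: XFXXFFFXXFFXFXXFF
Step 6: XFXXFFFXXFFXFXXFF  (unchanged — fixed point at step 5)


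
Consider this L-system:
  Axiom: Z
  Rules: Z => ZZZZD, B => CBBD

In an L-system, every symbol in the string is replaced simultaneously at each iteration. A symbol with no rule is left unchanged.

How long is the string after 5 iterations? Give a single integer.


Answer: 1365

Derivation:
Step 0: length = 1
Step 1: length = 5
Step 2: length = 21
Step 3: length = 85
Step 4: length = 341
Step 5: length = 1365


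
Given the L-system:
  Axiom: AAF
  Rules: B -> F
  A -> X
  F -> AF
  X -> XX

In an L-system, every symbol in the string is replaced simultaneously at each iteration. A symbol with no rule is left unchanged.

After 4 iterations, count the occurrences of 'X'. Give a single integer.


Answer: 23

Derivation:
Step 0: AAF  (0 'X')
Step 1: XXAF  (2 'X')
Step 2: XXXXXAF  (5 'X')
Step 3: XXXXXXXXXXXAF  (11 'X')
Step 4: XXXXXXXXXXXXXXXXXXXXXXXAF  (23 'X')


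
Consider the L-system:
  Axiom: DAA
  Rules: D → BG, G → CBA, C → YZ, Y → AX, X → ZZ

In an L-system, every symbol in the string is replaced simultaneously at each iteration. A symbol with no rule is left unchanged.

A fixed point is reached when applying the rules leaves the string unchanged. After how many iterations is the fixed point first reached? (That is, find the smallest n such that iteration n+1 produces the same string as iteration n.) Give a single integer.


Step 0: DAA
Step 1: BGAA
Step 2: BCBAAA
Step 3: BYZBAAA
Step 4: BAXZBAAA
Step 5: BAZZZBAAA
Step 6: BAZZZBAAA  (unchanged — fixed point at step 5)

Answer: 5


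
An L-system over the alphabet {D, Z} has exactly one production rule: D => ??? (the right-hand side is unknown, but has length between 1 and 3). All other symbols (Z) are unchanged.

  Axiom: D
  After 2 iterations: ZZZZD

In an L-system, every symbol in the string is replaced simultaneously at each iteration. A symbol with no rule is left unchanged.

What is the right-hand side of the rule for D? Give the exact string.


Trying D => ZZD:
  Step 0: D
  Step 1: ZZD
  Step 2: ZZZZD
Matches the given result.

Answer: ZZD


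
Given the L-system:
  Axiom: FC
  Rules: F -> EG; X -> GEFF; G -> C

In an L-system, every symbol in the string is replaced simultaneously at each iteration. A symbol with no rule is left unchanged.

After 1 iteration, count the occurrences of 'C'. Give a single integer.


Step 0: FC  (1 'C')
Step 1: EGC  (1 'C')

Answer: 1


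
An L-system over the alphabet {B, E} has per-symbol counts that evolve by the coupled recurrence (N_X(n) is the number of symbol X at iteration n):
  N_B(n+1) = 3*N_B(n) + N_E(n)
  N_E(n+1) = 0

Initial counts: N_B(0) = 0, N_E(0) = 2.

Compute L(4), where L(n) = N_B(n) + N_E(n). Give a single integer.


Step 0: N_B=0, N_E=2, L=2
Step 1: N_B=2, N_E=0, L=2
Step 2: N_B=6, N_E=0, L=6
Step 3: N_B=18, N_E=0, L=18
Step 4: N_B=54, N_E=0, L=54

Answer: 54


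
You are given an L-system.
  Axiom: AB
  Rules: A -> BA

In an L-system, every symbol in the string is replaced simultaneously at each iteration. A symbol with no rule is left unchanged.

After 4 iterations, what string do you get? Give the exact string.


Answer: BBBBAB

Derivation:
Step 0: AB
Step 1: BAB
Step 2: BBAB
Step 3: BBBAB
Step 4: BBBBAB


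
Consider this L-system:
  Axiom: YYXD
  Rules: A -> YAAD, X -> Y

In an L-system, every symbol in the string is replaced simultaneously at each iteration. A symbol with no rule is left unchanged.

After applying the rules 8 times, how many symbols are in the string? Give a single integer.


Answer: 4

Derivation:
Step 0: length = 4
Step 1: length = 4
Step 2: length = 4
Step 3: length = 4
Step 4: length = 4
Step 5: length = 4
Step 6: length = 4
Step 7: length = 4
Step 8: length = 4


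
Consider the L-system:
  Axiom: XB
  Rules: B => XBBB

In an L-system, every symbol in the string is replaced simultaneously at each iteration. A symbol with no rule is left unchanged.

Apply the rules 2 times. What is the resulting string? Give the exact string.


Answer: XXXBBBXBBBXBBB

Derivation:
Step 0: XB
Step 1: XXBBB
Step 2: XXXBBBXBBBXBBB


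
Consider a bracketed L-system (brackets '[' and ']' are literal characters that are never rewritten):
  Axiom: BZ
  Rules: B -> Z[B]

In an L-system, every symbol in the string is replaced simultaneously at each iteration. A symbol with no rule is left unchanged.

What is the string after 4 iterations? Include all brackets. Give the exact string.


Step 0: BZ
Step 1: Z[B]Z
Step 2: Z[Z[B]]Z
Step 3: Z[Z[Z[B]]]Z
Step 4: Z[Z[Z[Z[B]]]]Z

Answer: Z[Z[Z[Z[B]]]]Z


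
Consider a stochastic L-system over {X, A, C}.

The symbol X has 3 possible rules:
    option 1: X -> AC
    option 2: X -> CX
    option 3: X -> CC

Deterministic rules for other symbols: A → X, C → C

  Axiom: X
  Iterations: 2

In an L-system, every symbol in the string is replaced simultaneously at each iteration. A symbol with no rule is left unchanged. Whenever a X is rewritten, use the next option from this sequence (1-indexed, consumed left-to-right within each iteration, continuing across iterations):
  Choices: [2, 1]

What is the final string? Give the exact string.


Step 0: X
Step 1: CX  (used choices [2])
Step 2: CAC  (used choices [1])

Answer: CAC


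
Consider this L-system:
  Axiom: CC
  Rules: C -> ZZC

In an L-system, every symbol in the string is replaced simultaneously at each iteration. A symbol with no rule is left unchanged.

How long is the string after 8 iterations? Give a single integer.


Step 0: length = 2
Step 1: length = 6
Step 2: length = 10
Step 3: length = 14
Step 4: length = 18
Step 5: length = 22
Step 6: length = 26
Step 7: length = 30
Step 8: length = 34

Answer: 34


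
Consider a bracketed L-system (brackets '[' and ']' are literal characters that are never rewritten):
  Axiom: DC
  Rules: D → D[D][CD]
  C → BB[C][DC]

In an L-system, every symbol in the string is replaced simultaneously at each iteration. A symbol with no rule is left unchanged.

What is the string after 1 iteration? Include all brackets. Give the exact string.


Answer: D[D][CD]BB[C][DC]

Derivation:
Step 0: DC
Step 1: D[D][CD]BB[C][DC]


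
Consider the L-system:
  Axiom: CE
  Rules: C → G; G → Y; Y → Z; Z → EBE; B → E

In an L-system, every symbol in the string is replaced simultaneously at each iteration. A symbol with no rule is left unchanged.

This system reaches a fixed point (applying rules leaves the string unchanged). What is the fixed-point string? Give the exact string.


Step 0: CE
Step 1: GE
Step 2: YE
Step 3: ZE
Step 4: EBEE
Step 5: EEEE
Step 6: EEEE  (unchanged — fixed point at step 5)

Answer: EEEE


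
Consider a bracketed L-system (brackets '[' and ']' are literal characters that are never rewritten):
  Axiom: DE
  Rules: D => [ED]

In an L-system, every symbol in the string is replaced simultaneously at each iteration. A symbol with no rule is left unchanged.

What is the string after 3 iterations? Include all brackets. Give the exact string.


Answer: [E[E[ED]]]E

Derivation:
Step 0: DE
Step 1: [ED]E
Step 2: [E[ED]]E
Step 3: [E[E[ED]]]E


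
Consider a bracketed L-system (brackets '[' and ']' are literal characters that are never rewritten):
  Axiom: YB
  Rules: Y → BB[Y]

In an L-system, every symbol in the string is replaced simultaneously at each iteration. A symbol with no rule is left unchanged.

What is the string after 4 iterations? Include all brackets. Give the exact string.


Answer: BB[BB[BB[BB[Y]]]]B

Derivation:
Step 0: YB
Step 1: BB[Y]B
Step 2: BB[BB[Y]]B
Step 3: BB[BB[BB[Y]]]B
Step 4: BB[BB[BB[BB[Y]]]]B


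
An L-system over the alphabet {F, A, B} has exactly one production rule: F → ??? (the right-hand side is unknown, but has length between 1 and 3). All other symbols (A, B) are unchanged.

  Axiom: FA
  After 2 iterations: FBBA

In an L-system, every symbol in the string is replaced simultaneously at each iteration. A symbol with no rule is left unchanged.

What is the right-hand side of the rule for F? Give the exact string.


Trying F → FB:
  Step 0: FA
  Step 1: FBA
  Step 2: FBBA
Matches the given result.

Answer: FB


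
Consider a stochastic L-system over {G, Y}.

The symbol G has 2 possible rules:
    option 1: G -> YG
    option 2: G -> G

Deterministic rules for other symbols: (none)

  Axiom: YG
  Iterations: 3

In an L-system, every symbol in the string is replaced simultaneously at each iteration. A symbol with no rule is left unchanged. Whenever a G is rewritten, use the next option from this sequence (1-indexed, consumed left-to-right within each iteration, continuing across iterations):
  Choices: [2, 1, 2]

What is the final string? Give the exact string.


Step 0: YG
Step 1: YG  (used choices [2])
Step 2: YYG  (used choices [1])
Step 3: YYG  (used choices [2])

Answer: YYG


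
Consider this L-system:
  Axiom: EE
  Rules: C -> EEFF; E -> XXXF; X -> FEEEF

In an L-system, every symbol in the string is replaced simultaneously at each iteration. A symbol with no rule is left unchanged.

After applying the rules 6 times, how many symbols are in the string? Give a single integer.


Answer: 2732

Derivation:
Step 0: length = 2
Step 1: length = 8
Step 2: length = 32
Step 3: length = 86
Step 4: length = 302
Step 5: length = 788
Step 6: length = 2732


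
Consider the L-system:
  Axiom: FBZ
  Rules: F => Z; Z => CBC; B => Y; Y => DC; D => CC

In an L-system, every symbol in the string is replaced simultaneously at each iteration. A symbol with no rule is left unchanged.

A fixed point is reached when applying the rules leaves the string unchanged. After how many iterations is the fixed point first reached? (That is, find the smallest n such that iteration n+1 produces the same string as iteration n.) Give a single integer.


Step 0: FBZ
Step 1: ZYCBC
Step 2: CBCDCCYC
Step 3: CYCCCCCDCC
Step 4: CDCCCCCCCCCC
Step 5: CCCCCCCCCCCCC
Step 6: CCCCCCCCCCCCC  (unchanged — fixed point at step 5)

Answer: 5


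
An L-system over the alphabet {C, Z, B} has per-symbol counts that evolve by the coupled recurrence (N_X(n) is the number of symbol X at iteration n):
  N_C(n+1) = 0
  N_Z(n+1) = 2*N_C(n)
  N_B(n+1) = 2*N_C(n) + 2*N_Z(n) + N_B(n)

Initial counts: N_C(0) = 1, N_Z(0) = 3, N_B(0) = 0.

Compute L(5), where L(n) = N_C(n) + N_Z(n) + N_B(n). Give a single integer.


Step 0: N_C=1, N_Z=3, N_B=0, L=4
Step 1: N_C=0, N_Z=2, N_B=8, L=10
Step 2: N_C=0, N_Z=0, N_B=12, L=12
Step 3: N_C=0, N_Z=0, N_B=12, L=12
Step 4: N_C=0, N_Z=0, N_B=12, L=12
Step 5: N_C=0, N_Z=0, N_B=12, L=12

Answer: 12


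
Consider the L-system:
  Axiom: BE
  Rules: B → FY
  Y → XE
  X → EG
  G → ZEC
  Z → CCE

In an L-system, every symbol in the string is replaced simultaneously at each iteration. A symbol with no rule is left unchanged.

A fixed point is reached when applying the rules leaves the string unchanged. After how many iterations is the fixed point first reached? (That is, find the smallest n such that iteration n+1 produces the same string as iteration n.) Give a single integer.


Answer: 5

Derivation:
Step 0: BE
Step 1: FYE
Step 2: FXEE
Step 3: FEGEE
Step 4: FEZECEE
Step 5: FECCEECEE
Step 6: FECCEECEE  (unchanged — fixed point at step 5)


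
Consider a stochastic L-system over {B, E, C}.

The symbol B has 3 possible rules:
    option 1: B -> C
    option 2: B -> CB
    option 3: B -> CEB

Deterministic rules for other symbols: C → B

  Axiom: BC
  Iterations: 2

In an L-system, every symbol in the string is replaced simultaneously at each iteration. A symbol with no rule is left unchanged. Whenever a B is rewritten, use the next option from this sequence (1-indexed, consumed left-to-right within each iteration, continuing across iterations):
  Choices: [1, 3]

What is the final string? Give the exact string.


Step 0: BC
Step 1: CB  (used choices [1])
Step 2: BCEB  (used choices [3])

Answer: BCEB


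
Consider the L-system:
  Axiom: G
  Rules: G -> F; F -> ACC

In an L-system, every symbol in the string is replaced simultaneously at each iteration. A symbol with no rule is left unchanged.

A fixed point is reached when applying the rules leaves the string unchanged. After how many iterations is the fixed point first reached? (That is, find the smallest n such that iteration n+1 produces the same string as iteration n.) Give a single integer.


Step 0: G
Step 1: F
Step 2: ACC
Step 3: ACC  (unchanged — fixed point at step 2)

Answer: 2


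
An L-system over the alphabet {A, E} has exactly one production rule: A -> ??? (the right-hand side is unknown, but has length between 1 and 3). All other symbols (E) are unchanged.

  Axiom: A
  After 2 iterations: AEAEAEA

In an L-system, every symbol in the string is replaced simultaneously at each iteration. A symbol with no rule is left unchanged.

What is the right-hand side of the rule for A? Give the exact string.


Trying A -> AEA:
  Step 0: A
  Step 1: AEA
  Step 2: AEAEAEA
Matches the given result.

Answer: AEA


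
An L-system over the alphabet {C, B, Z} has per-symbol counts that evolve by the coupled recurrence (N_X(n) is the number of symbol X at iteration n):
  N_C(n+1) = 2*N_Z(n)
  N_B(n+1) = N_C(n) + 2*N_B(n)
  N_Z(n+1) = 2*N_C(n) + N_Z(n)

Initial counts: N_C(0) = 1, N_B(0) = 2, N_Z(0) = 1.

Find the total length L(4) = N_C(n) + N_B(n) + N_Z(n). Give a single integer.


Step 0: N_C=1, N_B=2, N_Z=1, L=4
Step 1: N_C=2, N_B=5, N_Z=3, L=10
Step 2: N_C=6, N_B=12, N_Z=7, L=25
Step 3: N_C=14, N_B=30, N_Z=19, L=63
Step 4: N_C=38, N_B=74, N_Z=47, L=159

Answer: 159
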